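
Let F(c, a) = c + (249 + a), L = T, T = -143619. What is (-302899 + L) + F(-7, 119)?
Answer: -446157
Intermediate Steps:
L = -143619
F(c, a) = 249 + a + c
(-302899 + L) + F(-7, 119) = (-302899 - 143619) + (249 + 119 - 7) = -446518 + 361 = -446157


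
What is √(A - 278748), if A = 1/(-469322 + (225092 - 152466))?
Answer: I*√10966484053980966/198348 ≈ 527.97*I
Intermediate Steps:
A = -1/396696 (A = 1/(-469322 + 72626) = 1/(-396696) = -1/396696 ≈ -2.5208e-6)
√(A - 278748) = √(-1/396696 - 278748) = √(-110578216609/396696) = I*√10966484053980966/198348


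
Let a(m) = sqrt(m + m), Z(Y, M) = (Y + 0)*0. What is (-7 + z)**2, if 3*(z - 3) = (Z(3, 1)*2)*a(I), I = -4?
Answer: 16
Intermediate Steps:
Z(Y, M) = 0 (Z(Y, M) = Y*0 = 0)
a(m) = sqrt(2)*sqrt(m) (a(m) = sqrt(2*m) = sqrt(2)*sqrt(m))
z = 3 (z = 3 + ((0*2)*(sqrt(2)*sqrt(-4)))/3 = 3 + (0*(sqrt(2)*(2*I)))/3 = 3 + (0*(2*I*sqrt(2)))/3 = 3 + (1/3)*0 = 3 + 0 = 3)
(-7 + z)**2 = (-7 + 3)**2 = (-4)**2 = 16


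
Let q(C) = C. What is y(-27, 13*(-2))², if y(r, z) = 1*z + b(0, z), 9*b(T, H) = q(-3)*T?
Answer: 676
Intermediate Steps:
b(T, H) = -T/3 (b(T, H) = (-3*T)/9 = -T/3)
y(r, z) = z (y(r, z) = 1*z - ⅓*0 = z + 0 = z)
y(-27, 13*(-2))² = (13*(-2))² = (-26)² = 676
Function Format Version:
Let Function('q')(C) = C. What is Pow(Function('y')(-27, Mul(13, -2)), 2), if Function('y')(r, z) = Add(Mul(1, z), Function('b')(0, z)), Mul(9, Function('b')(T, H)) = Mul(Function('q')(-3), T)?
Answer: 676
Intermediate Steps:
Function('b')(T, H) = Mul(Rational(-1, 3), T) (Function('b')(T, H) = Mul(Rational(1, 9), Mul(-3, T)) = Mul(Rational(-1, 3), T))
Function('y')(r, z) = z (Function('y')(r, z) = Add(Mul(1, z), Mul(Rational(-1, 3), 0)) = Add(z, 0) = z)
Pow(Function('y')(-27, Mul(13, -2)), 2) = Pow(Mul(13, -2), 2) = Pow(-26, 2) = 676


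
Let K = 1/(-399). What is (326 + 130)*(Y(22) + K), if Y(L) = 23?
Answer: 73408/7 ≈ 10487.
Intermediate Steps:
K = -1/399 ≈ -0.0025063
(326 + 130)*(Y(22) + K) = (326 + 130)*(23 - 1/399) = 456*(9176/399) = 73408/7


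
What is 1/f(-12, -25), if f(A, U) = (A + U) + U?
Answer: -1/62 ≈ -0.016129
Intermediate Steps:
f(A, U) = A + 2*U
1/f(-12, -25) = 1/(-12 + 2*(-25)) = 1/(-12 - 50) = 1/(-62) = -1/62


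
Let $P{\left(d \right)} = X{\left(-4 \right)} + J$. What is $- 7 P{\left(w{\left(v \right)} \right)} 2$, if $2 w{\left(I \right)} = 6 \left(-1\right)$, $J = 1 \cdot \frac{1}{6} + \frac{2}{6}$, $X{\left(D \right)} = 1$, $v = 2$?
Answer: $-21$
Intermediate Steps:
$J = \frac{1}{2}$ ($J = 1 \cdot \frac{1}{6} + 2 \cdot \frac{1}{6} = \frac{1}{6} + \frac{1}{3} = \frac{1}{2} \approx 0.5$)
$w{\left(I \right)} = -3$ ($w{\left(I \right)} = \frac{6 \left(-1\right)}{2} = \frac{1}{2} \left(-6\right) = -3$)
$P{\left(d \right)} = \frac{3}{2}$ ($P{\left(d \right)} = 1 + \frac{1}{2} = \frac{3}{2}$)
$- 7 P{\left(w{\left(v \right)} \right)} 2 = \left(-7\right) \frac{3}{2} \cdot 2 = \left(- \frac{21}{2}\right) 2 = -21$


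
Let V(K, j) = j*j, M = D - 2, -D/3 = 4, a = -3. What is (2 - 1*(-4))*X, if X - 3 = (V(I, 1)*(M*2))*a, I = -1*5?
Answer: 522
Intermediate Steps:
D = -12 (D = -3*4 = -12)
M = -14 (M = -12 - 2 = -14)
I = -5
V(K, j) = j**2
X = 87 (X = 3 + (1**2*(-14*2))*(-3) = 3 + (1*(-28))*(-3) = 3 - 28*(-3) = 3 + 84 = 87)
(2 - 1*(-4))*X = (2 - 1*(-4))*87 = (2 + 4)*87 = 6*87 = 522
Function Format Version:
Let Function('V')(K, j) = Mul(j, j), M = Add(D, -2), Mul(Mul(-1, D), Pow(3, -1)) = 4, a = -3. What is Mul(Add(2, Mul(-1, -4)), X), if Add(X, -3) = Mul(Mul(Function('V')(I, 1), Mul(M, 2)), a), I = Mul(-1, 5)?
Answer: 522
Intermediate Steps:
D = -12 (D = Mul(-3, 4) = -12)
M = -14 (M = Add(-12, -2) = -14)
I = -5
Function('V')(K, j) = Pow(j, 2)
X = 87 (X = Add(3, Mul(Mul(Pow(1, 2), Mul(-14, 2)), -3)) = Add(3, Mul(Mul(1, -28), -3)) = Add(3, Mul(-28, -3)) = Add(3, 84) = 87)
Mul(Add(2, Mul(-1, -4)), X) = Mul(Add(2, Mul(-1, -4)), 87) = Mul(Add(2, 4), 87) = Mul(6, 87) = 522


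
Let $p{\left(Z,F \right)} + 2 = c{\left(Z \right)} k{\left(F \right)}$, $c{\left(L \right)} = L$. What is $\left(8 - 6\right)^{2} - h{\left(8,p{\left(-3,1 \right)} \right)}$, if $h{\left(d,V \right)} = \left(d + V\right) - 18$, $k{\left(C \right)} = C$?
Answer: $19$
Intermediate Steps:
$p{\left(Z,F \right)} = -2 + F Z$ ($p{\left(Z,F \right)} = -2 + Z F = -2 + F Z$)
$h{\left(d,V \right)} = -18 + V + d$ ($h{\left(d,V \right)} = \left(V + d\right) - 18 = -18 + V + d$)
$\left(8 - 6\right)^{2} - h{\left(8,p{\left(-3,1 \right)} \right)} = \left(8 - 6\right)^{2} - \left(-18 + \left(-2 + 1 \left(-3\right)\right) + 8\right) = 2^{2} - \left(-18 - 5 + 8\right) = 4 - \left(-18 - 5 + 8\right) = 4 - -15 = 4 + 15 = 19$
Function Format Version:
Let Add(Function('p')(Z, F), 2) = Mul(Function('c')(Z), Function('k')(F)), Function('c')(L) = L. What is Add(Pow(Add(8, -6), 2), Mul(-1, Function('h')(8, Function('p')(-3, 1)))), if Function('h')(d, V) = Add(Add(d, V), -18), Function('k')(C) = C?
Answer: 19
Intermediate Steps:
Function('p')(Z, F) = Add(-2, Mul(F, Z)) (Function('p')(Z, F) = Add(-2, Mul(Z, F)) = Add(-2, Mul(F, Z)))
Function('h')(d, V) = Add(-18, V, d) (Function('h')(d, V) = Add(Add(V, d), -18) = Add(-18, V, d))
Add(Pow(Add(8, -6), 2), Mul(-1, Function('h')(8, Function('p')(-3, 1)))) = Add(Pow(Add(8, -6), 2), Mul(-1, Add(-18, Add(-2, Mul(1, -3)), 8))) = Add(Pow(2, 2), Mul(-1, Add(-18, Add(-2, -3), 8))) = Add(4, Mul(-1, Add(-18, -5, 8))) = Add(4, Mul(-1, -15)) = Add(4, 15) = 19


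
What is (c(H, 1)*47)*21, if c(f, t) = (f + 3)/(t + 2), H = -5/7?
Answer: 752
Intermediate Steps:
H = -5/7 (H = -5*⅐ = -5/7 ≈ -0.71429)
c(f, t) = (3 + f)/(2 + t)
(c(H, 1)*47)*21 = (((3 - 5/7)/(2 + 1))*47)*21 = (((16/7)/3)*47)*21 = (((⅓)*(16/7))*47)*21 = ((16/21)*47)*21 = (752/21)*21 = 752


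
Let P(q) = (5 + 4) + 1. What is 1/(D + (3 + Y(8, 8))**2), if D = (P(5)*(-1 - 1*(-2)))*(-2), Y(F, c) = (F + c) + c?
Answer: 1/709 ≈ 0.0014104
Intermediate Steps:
Y(F, c) = F + 2*c
P(q) = 10 (P(q) = 9 + 1 = 10)
D = -20 (D = (10*(-1 - 1*(-2)))*(-2) = (10*(-1 + 2))*(-2) = (10*1)*(-2) = 10*(-2) = -20)
1/(D + (3 + Y(8, 8))**2) = 1/(-20 + (3 + (8 + 2*8))**2) = 1/(-20 + (3 + (8 + 16))**2) = 1/(-20 + (3 + 24)**2) = 1/(-20 + 27**2) = 1/(-20 + 729) = 1/709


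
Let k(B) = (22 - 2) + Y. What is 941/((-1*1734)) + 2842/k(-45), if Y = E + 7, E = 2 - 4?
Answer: 4904503/43350 ≈ 113.14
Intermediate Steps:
E = -2
Y = 5 (Y = -2 + 7 = 5)
k(B) = 25 (k(B) = (22 - 2) + 5 = 20 + 5 = 25)
941/((-1*1734)) + 2842/k(-45) = 941/((-1*1734)) + 2842/25 = 941/(-1734) + 2842*(1/25) = 941*(-1/1734) + 2842/25 = -941/1734 + 2842/25 = 4904503/43350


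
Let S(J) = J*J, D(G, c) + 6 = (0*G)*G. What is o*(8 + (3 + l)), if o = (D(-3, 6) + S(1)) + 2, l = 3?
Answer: -42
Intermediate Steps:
D(G, c) = -6 (D(G, c) = -6 + (0*G)*G = -6 + 0*G = -6 + 0 = -6)
S(J) = J**2
o = -3 (o = (-6 + 1**2) + 2 = (-6 + 1) + 2 = -5 + 2 = -3)
o*(8 + (3 + l)) = -3*(8 + (3 + 3)) = -3*(8 + 6) = -3*14 = -42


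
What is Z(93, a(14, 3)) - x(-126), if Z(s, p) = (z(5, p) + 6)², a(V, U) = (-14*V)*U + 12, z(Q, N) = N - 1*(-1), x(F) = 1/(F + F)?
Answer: 81587773/252 ≈ 3.2376e+5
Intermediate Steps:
x(F) = 1/(2*F)
z(Q, N) = 1 + N (z(Q, N) = N + 1 = 1 + N)
a(V, U) = 12 - 14*U*V (a(V, U) = -14*U*V + 12 = 12 - 14*U*V)
Z(s, p) = (7 + p)² (Z(s, p) = ((1 + p) + 6)² = (7 + p)²)
Z(93, a(14, 3)) - x(-126) = (7 + (12 - 14*3*14))² - 1/(2*(-126)) = (7 + (12 - 588))² - (-1)/(2*126) = (7 - 576)² - 1*(-1/252) = (-569)² + 1/252 = 323761 + 1/252 = 81587773/252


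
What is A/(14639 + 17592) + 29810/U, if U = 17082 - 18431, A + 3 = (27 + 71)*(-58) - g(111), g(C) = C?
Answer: -968627612/43479619 ≈ -22.278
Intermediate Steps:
A = -5798 (A = -3 + ((27 + 71)*(-58) - 1*111) = -3 + (98*(-58) - 111) = -3 + (-5684 - 111) = -3 - 5795 = -5798)
U = -1349
A/(14639 + 17592) + 29810/U = -5798/(14639 + 17592) + 29810/(-1349) = -5798/32231 + 29810*(-1/1349) = -5798*1/32231 - 29810/1349 = -5798/32231 - 29810/1349 = -968627612/43479619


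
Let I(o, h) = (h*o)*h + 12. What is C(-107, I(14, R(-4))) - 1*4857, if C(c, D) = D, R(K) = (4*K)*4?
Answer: 52499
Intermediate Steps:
R(K) = 16*K
I(o, h) = 12 + o*h**2 (I(o, h) = o*h**2 + 12 = 12 + o*h**2)
C(-107, I(14, R(-4))) - 1*4857 = (12 + 14*(16*(-4))**2) - 1*4857 = (12 + 14*(-64)**2) - 4857 = (12 + 14*4096) - 4857 = (12 + 57344) - 4857 = 57356 - 4857 = 52499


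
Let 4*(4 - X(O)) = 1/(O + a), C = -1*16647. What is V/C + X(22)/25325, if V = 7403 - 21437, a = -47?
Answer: 11849260149/14052842500 ≈ 0.84319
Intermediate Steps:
C = -16647
V = -14034
X(O) = 4 - 1/(4*(-47 + O)) (X(O) = 4 - 1/(4*(O - 47)) = 4 - 1/(4*(-47 + O)))
V/C + X(22)/25325 = -14034/(-16647) + ((-753 + 16*22)/(4*(-47 + 22)))/25325 = -14034*(-1/16647) + ((¼)*(-753 + 352)/(-25))*(1/25325) = 4678/5549 + ((¼)*(-1/25)*(-401))*(1/25325) = 4678/5549 + (401/100)*(1/25325) = 4678/5549 + 401/2532500 = 11849260149/14052842500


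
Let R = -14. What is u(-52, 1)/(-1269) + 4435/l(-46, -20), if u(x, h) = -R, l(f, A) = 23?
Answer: 5627693/29187 ≈ 192.81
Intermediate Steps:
u(x, h) = 14 (u(x, h) = -1*(-14) = 14)
u(-52, 1)/(-1269) + 4435/l(-46, -20) = 14/(-1269) + 4435/23 = 14*(-1/1269) + 4435*(1/23) = -14/1269 + 4435/23 = 5627693/29187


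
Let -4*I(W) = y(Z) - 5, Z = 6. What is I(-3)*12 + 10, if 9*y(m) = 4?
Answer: 71/3 ≈ 23.667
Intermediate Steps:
y(m) = 4/9 (y(m) = (⅑)*4 = 4/9)
I(W) = 41/36 (I(W) = -(4/9 - 5)/4 = -¼*(-41/9) = 41/36)
I(-3)*12 + 10 = (41/36)*12 + 10 = 41/3 + 10 = 71/3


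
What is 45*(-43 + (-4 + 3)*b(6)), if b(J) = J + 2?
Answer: -2295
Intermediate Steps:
b(J) = 2 + J
45*(-43 + (-4 + 3)*b(6)) = 45*(-43 + (-4 + 3)*(2 + 6)) = 45*(-43 - 1*8) = 45*(-43 - 8) = 45*(-51) = -2295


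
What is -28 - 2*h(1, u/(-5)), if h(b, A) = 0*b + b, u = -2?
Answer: -30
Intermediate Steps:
h(b, A) = b (h(b, A) = 0 + b = b)
-28 - 2*h(1, u/(-5)) = -28 - 2*1 = -28 - 2 = -30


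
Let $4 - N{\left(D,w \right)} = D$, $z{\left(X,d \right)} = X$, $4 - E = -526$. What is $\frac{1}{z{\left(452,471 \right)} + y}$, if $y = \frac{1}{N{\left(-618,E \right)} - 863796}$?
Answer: $\frac{863174}{390154647} \approx 0.0022124$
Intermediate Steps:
$E = 530$ ($E = 4 - -526 = 4 + 526 = 530$)
$N{\left(D,w \right)} = 4 - D$
$y = - \frac{1}{863174}$ ($y = \frac{1}{\left(4 - -618\right) - 863796} = \frac{1}{\left(4 + 618\right) - 863796} = \frac{1}{622 - 863796} = \frac{1}{-863174} = - \frac{1}{863174} \approx -1.1585 \cdot 10^{-6}$)
$\frac{1}{z{\left(452,471 \right)} + y} = \frac{1}{452 - \frac{1}{863174}} = \frac{1}{\frac{390154647}{863174}} = \frac{863174}{390154647}$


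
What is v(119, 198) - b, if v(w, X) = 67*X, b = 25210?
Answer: -11944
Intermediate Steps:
v(119, 198) - b = 67*198 - 1*25210 = 13266 - 25210 = -11944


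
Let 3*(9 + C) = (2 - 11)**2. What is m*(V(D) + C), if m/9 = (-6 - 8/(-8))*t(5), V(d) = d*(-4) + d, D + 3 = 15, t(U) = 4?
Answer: 3240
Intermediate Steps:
D = 12 (D = -3 + 15 = 12)
V(d) = -3*d (V(d) = -4*d + d = -3*d)
m = -180 (m = 9*((-6 - 8/(-8))*4) = 9*((-6 - 8*(-1/8))*4) = 9*((-6 + 1)*4) = 9*(-5*4) = 9*(-20) = -180)
C = 18 (C = -9 + (2 - 11)**2/3 = -9 + (1/3)*(-9)**2 = -9 + (1/3)*81 = -9 + 27 = 18)
m*(V(D) + C) = -180*(-3*12 + 18) = -180*(-36 + 18) = -180*(-18) = 3240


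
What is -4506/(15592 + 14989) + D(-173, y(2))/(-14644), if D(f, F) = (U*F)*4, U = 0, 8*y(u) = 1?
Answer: -4506/30581 ≈ -0.14735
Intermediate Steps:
y(u) = ⅛ (y(u) = (⅛)*1 = ⅛)
D(f, F) = 0 (D(f, F) = (0*F)*4 = 0*4 = 0)
-4506/(15592 + 14989) + D(-173, y(2))/(-14644) = -4506/(15592 + 14989) + 0/(-14644) = -4506/30581 + 0*(-1/14644) = -4506*1/30581 + 0 = -4506/30581 + 0 = -4506/30581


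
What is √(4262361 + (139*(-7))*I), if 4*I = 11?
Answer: √17038741/2 ≈ 2063.9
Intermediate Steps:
I = 11/4 (I = (¼)*11 = 11/4 ≈ 2.7500)
√(4262361 + (139*(-7))*I) = √(4262361 + (139*(-7))*(11/4)) = √(4262361 - 973*11/4) = √(4262361 - 10703/4) = √(17038741/4) = √17038741/2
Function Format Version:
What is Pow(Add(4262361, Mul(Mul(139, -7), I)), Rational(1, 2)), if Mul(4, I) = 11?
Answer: Mul(Rational(1, 2), Pow(17038741, Rational(1, 2))) ≈ 2063.9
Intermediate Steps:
I = Rational(11, 4) (I = Mul(Rational(1, 4), 11) = Rational(11, 4) ≈ 2.7500)
Pow(Add(4262361, Mul(Mul(139, -7), I)), Rational(1, 2)) = Pow(Add(4262361, Mul(Mul(139, -7), Rational(11, 4))), Rational(1, 2)) = Pow(Add(4262361, Mul(-973, Rational(11, 4))), Rational(1, 2)) = Pow(Add(4262361, Rational(-10703, 4)), Rational(1, 2)) = Pow(Rational(17038741, 4), Rational(1, 2)) = Mul(Rational(1, 2), Pow(17038741, Rational(1, 2)))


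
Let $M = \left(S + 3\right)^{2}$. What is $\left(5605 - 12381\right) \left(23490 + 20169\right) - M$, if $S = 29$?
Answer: $-295834408$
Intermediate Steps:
$M = 1024$ ($M = \left(29 + 3\right)^{2} = 32^{2} = 1024$)
$\left(5605 - 12381\right) \left(23490 + 20169\right) - M = \left(5605 - 12381\right) \left(23490 + 20169\right) - 1024 = \left(-6776\right) 43659 - 1024 = -295833384 - 1024 = -295834408$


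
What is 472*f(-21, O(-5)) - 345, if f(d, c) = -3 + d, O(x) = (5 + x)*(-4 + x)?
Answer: -11673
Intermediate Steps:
O(x) = (-4 + x)*(5 + x)
472*f(-21, O(-5)) - 345 = 472*(-3 - 21) - 345 = 472*(-24) - 345 = -11328 - 345 = -11673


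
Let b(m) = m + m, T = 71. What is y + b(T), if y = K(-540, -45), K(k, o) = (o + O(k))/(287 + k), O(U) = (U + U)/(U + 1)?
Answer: 19387289/136367 ≈ 142.17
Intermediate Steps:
O(U) = 2*U/(1 + U) (O(U) = (2*U)/(1 + U) = 2*U/(1 + U))
b(m) = 2*m
K(k, o) = (o + 2*k/(1 + k))/(287 + k)
y = 23175/136367 (y = (2*(-540) - 45*(1 - 540))/((1 - 540)*(287 - 540)) = (-1080 - 45*(-539))/(-539*(-253)) = -1/539*(-1/253)*(-1080 + 24255) = -1/539*(-1/253)*23175 = 23175/136367 ≈ 0.16995)
y + b(T) = 23175/136367 + 2*71 = 23175/136367 + 142 = 19387289/136367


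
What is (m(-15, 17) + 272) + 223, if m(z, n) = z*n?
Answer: 240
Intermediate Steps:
m(z, n) = n*z
(m(-15, 17) + 272) + 223 = (17*(-15) + 272) + 223 = (-255 + 272) + 223 = 17 + 223 = 240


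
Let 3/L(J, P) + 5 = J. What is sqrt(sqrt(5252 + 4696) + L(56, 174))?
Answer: sqrt(17 + 578*sqrt(2487))/17 ≈ 9.9899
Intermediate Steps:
L(J, P) = 3/(-5 + J)
sqrt(sqrt(5252 + 4696) + L(56, 174)) = sqrt(sqrt(5252 + 4696) + 3/(-5 + 56)) = sqrt(sqrt(9948) + 3/51) = sqrt(2*sqrt(2487) + 3*(1/51)) = sqrt(2*sqrt(2487) + 1/17) = sqrt(1/17 + 2*sqrt(2487))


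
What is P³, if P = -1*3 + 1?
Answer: -8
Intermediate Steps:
P = -2 (P = -3 + 1 = -2)
P³ = (-2)³ = -8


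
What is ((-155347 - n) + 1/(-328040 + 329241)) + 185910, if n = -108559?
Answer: 167085523/1201 ≈ 1.3912e+5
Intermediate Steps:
((-155347 - n) + 1/(-328040 + 329241)) + 185910 = ((-155347 - 1*(-108559)) + 1/(-328040 + 329241)) + 185910 = ((-155347 + 108559) + 1/1201) + 185910 = (-46788 + 1/1201) + 185910 = -56192387/1201 + 185910 = 167085523/1201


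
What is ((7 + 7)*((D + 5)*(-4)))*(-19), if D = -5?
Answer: 0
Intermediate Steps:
((7 + 7)*((D + 5)*(-4)))*(-19) = ((7 + 7)*((-5 + 5)*(-4)))*(-19) = (14*(0*(-4)))*(-19) = (14*0)*(-19) = 0*(-19) = 0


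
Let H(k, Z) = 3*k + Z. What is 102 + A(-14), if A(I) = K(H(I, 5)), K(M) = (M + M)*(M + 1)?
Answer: 2766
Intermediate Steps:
H(k, Z) = Z + 3*k
K(M) = 2*M*(1 + M) (K(M) = (2*M)*(1 + M) = 2*M*(1 + M))
A(I) = 2*(5 + 3*I)*(6 + 3*I) (A(I) = 2*(5 + 3*I)*(1 + (5 + 3*I)) = 2*(5 + 3*I)*(6 + 3*I))
102 + A(-14) = 102 + 6*(2 - 14)*(5 + 3*(-14)) = 102 + 6*(-12)*(5 - 42) = 102 + 6*(-12)*(-37) = 102 + 2664 = 2766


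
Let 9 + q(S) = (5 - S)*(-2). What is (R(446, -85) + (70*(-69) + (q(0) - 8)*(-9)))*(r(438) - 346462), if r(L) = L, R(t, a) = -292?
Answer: 1688251096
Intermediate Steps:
q(S) = -19 + 2*S (q(S) = -9 + (5 - S)*(-2) = -9 + (-10 + 2*S) = -19 + 2*S)
(R(446, -85) + (70*(-69) + (q(0) - 8)*(-9)))*(r(438) - 346462) = (-292 + (70*(-69) + ((-19 + 2*0) - 8)*(-9)))*(438 - 346462) = (-292 + (-4830 + ((-19 + 0) - 8)*(-9)))*(-346024) = (-292 + (-4830 + (-19 - 8)*(-9)))*(-346024) = (-292 + (-4830 - 27*(-9)))*(-346024) = (-292 + (-4830 + 243))*(-346024) = (-292 - 4587)*(-346024) = -4879*(-346024) = 1688251096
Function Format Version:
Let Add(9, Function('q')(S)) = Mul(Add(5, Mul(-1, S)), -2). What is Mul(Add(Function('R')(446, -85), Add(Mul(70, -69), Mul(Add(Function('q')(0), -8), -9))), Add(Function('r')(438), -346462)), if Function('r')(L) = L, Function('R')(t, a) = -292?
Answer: 1688251096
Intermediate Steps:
Function('q')(S) = Add(-19, Mul(2, S)) (Function('q')(S) = Add(-9, Mul(Add(5, Mul(-1, S)), -2)) = Add(-9, Add(-10, Mul(2, S))) = Add(-19, Mul(2, S)))
Mul(Add(Function('R')(446, -85), Add(Mul(70, -69), Mul(Add(Function('q')(0), -8), -9))), Add(Function('r')(438), -346462)) = Mul(Add(-292, Add(Mul(70, -69), Mul(Add(Add(-19, Mul(2, 0)), -8), -9))), Add(438, -346462)) = Mul(Add(-292, Add(-4830, Mul(Add(Add(-19, 0), -8), -9))), -346024) = Mul(Add(-292, Add(-4830, Mul(Add(-19, -8), -9))), -346024) = Mul(Add(-292, Add(-4830, Mul(-27, -9))), -346024) = Mul(Add(-292, Add(-4830, 243)), -346024) = Mul(Add(-292, -4587), -346024) = Mul(-4879, -346024) = 1688251096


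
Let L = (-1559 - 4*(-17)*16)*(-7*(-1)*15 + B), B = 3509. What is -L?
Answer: 1702194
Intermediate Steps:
L = -1702194 (L = (-1559 - 4*(-17)*16)*(-7*(-1)*15 + 3509) = (-1559 + 68*16)*(7*15 + 3509) = (-1559 + 1088)*(105 + 3509) = -471*3614 = -1702194)
-L = -1*(-1702194) = 1702194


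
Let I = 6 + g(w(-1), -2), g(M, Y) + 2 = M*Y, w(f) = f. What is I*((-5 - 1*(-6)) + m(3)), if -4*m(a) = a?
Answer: 3/2 ≈ 1.5000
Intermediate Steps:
m(a) = -a/4
g(M, Y) = -2 + M*Y
I = 6 (I = 6 + (-2 - 1*(-2)) = 6 + (-2 + 2) = 6 + 0 = 6)
I*((-5 - 1*(-6)) + m(3)) = 6*((-5 - 1*(-6)) - ¼*3) = 6*((-5 + 6) - ¾) = 6*(1 - ¾) = 6*(¼) = 3/2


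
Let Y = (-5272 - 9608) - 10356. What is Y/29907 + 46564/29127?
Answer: 10437152/13827003 ≈ 0.75484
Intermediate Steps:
Y = -25236 (Y = -14880 - 10356 = -25236)
Y/29907 + 46564/29127 = -25236/29907 + 46564/29127 = -25236*1/29907 + 46564*(1/29127) = -2804/3323 + 6652/4161 = 10437152/13827003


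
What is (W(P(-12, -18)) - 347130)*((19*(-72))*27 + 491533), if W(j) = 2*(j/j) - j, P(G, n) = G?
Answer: -157797892252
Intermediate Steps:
W(j) = 2 - j (W(j) = 2*1 - j = 2 - j)
(W(P(-12, -18)) - 347130)*((19*(-72))*27 + 491533) = ((2 - 1*(-12)) - 347130)*((19*(-72))*27 + 491533) = ((2 + 12) - 347130)*(-1368*27 + 491533) = (14 - 347130)*(-36936 + 491533) = -347116*454597 = -157797892252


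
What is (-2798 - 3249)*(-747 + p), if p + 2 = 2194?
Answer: -8737915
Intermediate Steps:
p = 2192 (p = -2 + 2194 = 2192)
(-2798 - 3249)*(-747 + p) = (-2798 - 3249)*(-747 + 2192) = -6047*1445 = -8737915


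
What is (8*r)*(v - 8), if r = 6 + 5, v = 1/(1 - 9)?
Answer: -715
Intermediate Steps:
v = -⅛ (v = 1/(-8) = -⅛ ≈ -0.12500)
r = 11
(8*r)*(v - 8) = (8*11)*(-⅛ - 8) = 88*(-65/8) = -715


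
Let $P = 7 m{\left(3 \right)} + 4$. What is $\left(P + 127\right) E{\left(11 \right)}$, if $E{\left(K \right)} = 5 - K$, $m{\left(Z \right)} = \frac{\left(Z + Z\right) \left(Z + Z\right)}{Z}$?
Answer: $-1290$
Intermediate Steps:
$m{\left(Z \right)} = 4 Z$ ($m{\left(Z \right)} = \frac{2 Z 2 Z}{Z} = \frac{4 Z^{2}}{Z} = 4 Z$)
$P = 88$ ($P = 7 \cdot 4 \cdot 3 + 4 = 7 \cdot 12 + 4 = 84 + 4 = 88$)
$\left(P + 127\right) E{\left(11 \right)} = \left(88 + 127\right) \left(5 - 11\right) = 215 \left(5 - 11\right) = 215 \left(-6\right) = -1290$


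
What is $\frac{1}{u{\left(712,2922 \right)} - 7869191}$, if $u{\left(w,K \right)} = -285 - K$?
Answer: $- \frac{1}{7872398} \approx -1.2703 \cdot 10^{-7}$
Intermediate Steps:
$\frac{1}{u{\left(712,2922 \right)} - 7869191} = \frac{1}{\left(-285 - 2922\right) - 7869191} = \frac{1}{-3207 - 7869191} = \frac{1}{-7872398} = - \frac{1}{7872398}$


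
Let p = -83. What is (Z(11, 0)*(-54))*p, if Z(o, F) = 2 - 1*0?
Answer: 8964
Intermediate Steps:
Z(o, F) = 2 (Z(o, F) = 2 + 0 = 2)
(Z(11, 0)*(-54))*p = (2*(-54))*(-83) = -108*(-83) = 8964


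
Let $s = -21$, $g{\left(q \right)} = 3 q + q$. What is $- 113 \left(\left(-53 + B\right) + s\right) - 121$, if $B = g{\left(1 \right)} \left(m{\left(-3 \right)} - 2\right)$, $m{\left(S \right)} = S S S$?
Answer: $21349$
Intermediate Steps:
$m{\left(S \right)} = S^{3}$ ($m{\left(S \right)} = S^{2} S = S^{3}$)
$g{\left(q \right)} = 4 q$
$B = -116$ ($B = 4 \cdot 1 \left(\left(-3\right)^{3} - 2\right) = 4 \left(-27 - 2\right) = 4 \left(-29\right) = -116$)
$- 113 \left(\left(-53 + B\right) + s\right) - 121 = - 113 \left(\left(-53 - 116\right) - 21\right) - 121 = - 113 \left(-169 - 21\right) - 121 = \left(-113\right) \left(-190\right) - 121 = 21470 - 121 = 21349$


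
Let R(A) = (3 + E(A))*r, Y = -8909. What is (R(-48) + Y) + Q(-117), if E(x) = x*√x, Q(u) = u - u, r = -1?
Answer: -8912 + 192*I*√3 ≈ -8912.0 + 332.55*I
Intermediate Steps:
Q(u) = 0
E(x) = x^(3/2)
R(A) = -3 - A^(3/2) (R(A) = (3 + A^(3/2))*(-1) = -3 - A^(3/2))
(R(-48) + Y) + Q(-117) = ((-3 - (-48)^(3/2)) - 8909) + 0 = ((-3 - (-192)*I*√3) - 8909) + 0 = ((-3 + 192*I*√3) - 8909) + 0 = (-8912 + 192*I*√3) + 0 = -8912 + 192*I*√3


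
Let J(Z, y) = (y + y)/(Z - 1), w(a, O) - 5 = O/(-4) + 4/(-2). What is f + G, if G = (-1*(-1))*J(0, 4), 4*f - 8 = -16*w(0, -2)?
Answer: -20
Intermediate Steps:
w(a, O) = 3 - O/4 (w(a, O) = 5 + (O/(-4) + 4/(-2)) = 5 + (O*(-1/4) + 4*(-1/2)) = 5 + (-O/4 - 2) = 5 + (-2 - O/4) = 3 - O/4)
f = -12 (f = 2 + (-16*(3 - 1/4*(-2)))/4 = 2 + (-16*(3 + 1/2))/4 = 2 + (-16*7/2)/4 = 2 + (1/4)*(-56) = 2 - 14 = -12)
J(Z, y) = 2*y/(-1 + Z) (J(Z, y) = (2*y)/(-1 + Z) = 2*y/(-1 + Z))
G = -8 (G = (-1*(-1))*(2*4/(-1 + 0)) = 1*(2*4/(-1)) = 1*(2*4*(-1)) = 1*(-8) = -8)
f + G = -12 - 8 = -20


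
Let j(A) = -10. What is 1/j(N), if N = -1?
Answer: -⅒ ≈ -0.10000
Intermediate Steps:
1/j(N) = 1/(-10) = -⅒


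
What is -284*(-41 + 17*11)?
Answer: -41464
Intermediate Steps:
-284*(-41 + 17*11) = -284*(-41 + 187) = -284*146 = -41464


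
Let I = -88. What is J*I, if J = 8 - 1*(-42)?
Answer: -4400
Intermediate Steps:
J = 50 (J = 8 + 42 = 50)
J*I = 50*(-88) = -4400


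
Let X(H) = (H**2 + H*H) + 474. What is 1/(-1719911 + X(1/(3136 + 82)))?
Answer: -5177762/8902835559993 ≈ -5.8159e-7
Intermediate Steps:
X(H) = 474 + 2*H**2 (X(H) = (H**2 + H**2) + 474 = 2*H**2 + 474 = 474 + 2*H**2)
1/(-1719911 + X(1/(3136 + 82))) = 1/(-1719911 + (474 + 2*(1/(3136 + 82))**2)) = 1/(-1719911 + (474 + 2*(1/3218)**2)) = 1/(-1719911 + (474 + 2*(1/10355524))) = 1/(-1719911 + (474 + 1/5177762)) = 1/(-1719911 + 2454259189/5177762) = 1/(-8902835559993/5177762) = -5177762/8902835559993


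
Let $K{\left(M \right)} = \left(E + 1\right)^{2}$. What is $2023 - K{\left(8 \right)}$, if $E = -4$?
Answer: $2014$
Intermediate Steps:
$K{\left(M \right)} = 9$ ($K{\left(M \right)} = \left(-4 + 1\right)^{2} = \left(-3\right)^{2} = 9$)
$2023 - K{\left(8 \right)} = 2023 - 9 = 2014$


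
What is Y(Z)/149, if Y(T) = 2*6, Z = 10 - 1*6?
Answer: 12/149 ≈ 0.080537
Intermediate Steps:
Z = 4 (Z = 10 - 6 = 4)
Y(T) = 12
Y(Z)/149 = 12/149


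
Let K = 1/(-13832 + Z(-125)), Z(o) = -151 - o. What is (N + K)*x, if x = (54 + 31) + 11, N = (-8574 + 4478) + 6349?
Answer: 1498659504/6929 ≈ 2.1629e+5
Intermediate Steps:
N = 2253 (N = -4096 + 6349 = 2253)
x = 96 (x = 85 + 11 = 96)
K = -1/13858 (K = 1/(-13832 + (-151 - 1*(-125))) = 1/(-13832 + (-151 + 125)) = 1/(-13832 - 26) = 1/(-13858) = -1/13858 ≈ -7.2161e-5)
(N + K)*x = (2253 - 1/13858)*96 = (31222073/13858)*96 = 1498659504/6929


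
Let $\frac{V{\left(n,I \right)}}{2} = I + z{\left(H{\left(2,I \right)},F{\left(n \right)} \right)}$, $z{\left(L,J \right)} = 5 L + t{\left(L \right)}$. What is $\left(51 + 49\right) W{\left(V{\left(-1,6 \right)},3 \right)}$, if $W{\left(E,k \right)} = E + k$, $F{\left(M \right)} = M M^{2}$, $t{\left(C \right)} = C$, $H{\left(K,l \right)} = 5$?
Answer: $7500$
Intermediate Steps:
$F{\left(M \right)} = M^{3}$
$z{\left(L,J \right)} = 6 L$ ($z{\left(L,J \right)} = 5 L + L = 6 L$)
$V{\left(n,I \right)} = 60 + 2 I$ ($V{\left(n,I \right)} = 2 \left(I + 6 \cdot 5\right) = 2 \left(I + 30\right) = 2 \left(30 + I\right) = 60 + 2 I$)
$\left(51 + 49\right) W{\left(V{\left(-1,6 \right)},3 \right)} = \left(51 + 49\right) \left(\left(60 + 2 \cdot 6\right) + 3\right) = 100 \left(\left(60 + 12\right) + 3\right) = 100 \left(72 + 3\right) = 100 \cdot 75 = 7500$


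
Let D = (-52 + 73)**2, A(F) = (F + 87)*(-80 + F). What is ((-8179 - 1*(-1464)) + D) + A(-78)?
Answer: -7696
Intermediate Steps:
A(F) = (-80 + F)*(87 + F) (A(F) = (87 + F)*(-80 + F) = (-80 + F)*(87 + F))
D = 441 (D = 21**2 = 441)
((-8179 - 1*(-1464)) + D) + A(-78) = ((-8179 - 1*(-1464)) + 441) + (-6960 + (-78)**2 + 7*(-78)) = ((-8179 + 1464) + 441) + (-6960 + 6084 - 546) = (-6715 + 441) - 1422 = -6274 - 1422 = -7696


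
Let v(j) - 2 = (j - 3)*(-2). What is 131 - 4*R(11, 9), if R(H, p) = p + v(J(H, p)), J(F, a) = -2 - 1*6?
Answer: -1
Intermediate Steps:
J(F, a) = -8 (J(F, a) = -2 - 6 = -8)
v(j) = 8 - 2*j (v(j) = 2 + (j - 3)*(-2) = 2 + (-3 + j)*(-2) = 2 + (6 - 2*j) = 8 - 2*j)
R(H, p) = 24 + p (R(H, p) = p + (8 - 2*(-8)) = p + (8 + 16) = p + 24 = 24 + p)
131 - 4*R(11, 9) = 131 - 4*(24 + 9) = 131 - 4*33 = 131 - 132 = -1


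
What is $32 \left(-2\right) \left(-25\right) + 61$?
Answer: $1661$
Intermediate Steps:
$32 \left(-2\right) \left(-25\right) + 61 = \left(-64\right) \left(-25\right) + 61 = 1600 + 61 = 1661$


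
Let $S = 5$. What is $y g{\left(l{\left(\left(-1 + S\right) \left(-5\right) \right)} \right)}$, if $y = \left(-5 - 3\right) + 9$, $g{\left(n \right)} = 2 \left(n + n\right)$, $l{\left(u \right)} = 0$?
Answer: $0$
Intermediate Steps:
$g{\left(n \right)} = 4 n$ ($g{\left(n \right)} = 2 \cdot 2 n = 4 n$)
$y = 1$ ($y = -8 + 9 = 1$)
$y g{\left(l{\left(\left(-1 + S\right) \left(-5\right) \right)} \right)} = 1 \cdot 4 \cdot 0 = 1 \cdot 0 = 0$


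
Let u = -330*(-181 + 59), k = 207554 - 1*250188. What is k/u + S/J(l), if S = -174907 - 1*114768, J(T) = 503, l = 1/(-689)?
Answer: -5841880201/10125390 ≈ -576.95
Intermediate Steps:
l = -1/689 ≈ -0.0014514
k = -42634 (k = 207554 - 250188 = -42634)
S = -289675 (S = -174907 - 114768 = -289675)
u = 40260 (u = -330*(-122) = 40260)
k/u + S/J(l) = -42634/40260 - 289675/503 = -42634*1/40260 - 289675*1/503 = -21317/20130 - 289675/503 = -5841880201/10125390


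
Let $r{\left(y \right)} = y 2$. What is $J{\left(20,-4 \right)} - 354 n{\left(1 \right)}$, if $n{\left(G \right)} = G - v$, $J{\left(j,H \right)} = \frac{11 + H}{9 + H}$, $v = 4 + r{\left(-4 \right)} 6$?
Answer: $- \frac{79643}{5} \approx -15929.0$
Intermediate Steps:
$r{\left(y \right)} = 2 y$
$v = -44$ ($v = 4 + 2 \left(-4\right) 6 = 4 - 48 = -44$)
$J{\left(j,H \right)} = \frac{11 + H}{9 + H}$
$n{\left(G \right)} = 44 + G$ ($n{\left(G \right)} = G - -44 = G + 44 = 44 + G$)
$J{\left(20,-4 \right)} - 354 n{\left(1 \right)} = \frac{11 - 4}{9 - 4} - 354 \left(44 + 1\right) = \frac{1}{5} \cdot 7 - 15930 = \frac{7}{5} - 15930 = - \frac{79643}{5}$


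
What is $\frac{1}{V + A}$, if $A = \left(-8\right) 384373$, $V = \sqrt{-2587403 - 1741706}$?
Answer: $- \frac{3074984}{9455530929365} - \frac{i \sqrt{4329109}}{9455530929365} \approx -3.252 \cdot 10^{-7} - 2.2005 \cdot 10^{-10} i$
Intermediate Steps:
$V = i \sqrt{4329109}$ ($V = \sqrt{-4329109} = i \sqrt{4329109} \approx 2080.7 i$)
$A = -3074984$
$\frac{1}{V + A} = \frac{1}{i \sqrt{4329109} - 3074984} = \frac{1}{-3074984 + i \sqrt{4329109}}$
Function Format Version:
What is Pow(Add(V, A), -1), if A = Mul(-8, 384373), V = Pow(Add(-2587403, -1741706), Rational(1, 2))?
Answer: Add(Rational(-3074984, 9455530929365), Mul(Rational(-1, 9455530929365), I, Pow(4329109, Rational(1, 2)))) ≈ Add(-3.2520e-7, Mul(-2.2005e-10, I))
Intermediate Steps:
V = Mul(I, Pow(4329109, Rational(1, 2))) (V = Pow(-4329109, Rational(1, 2)) = Mul(I, Pow(4329109, Rational(1, 2))) ≈ Mul(2080.7, I))
A = -3074984
Pow(Add(V, A), -1) = Pow(Add(Mul(I, Pow(4329109, Rational(1, 2))), -3074984), -1) = Pow(Add(-3074984, Mul(I, Pow(4329109, Rational(1, 2)))), -1)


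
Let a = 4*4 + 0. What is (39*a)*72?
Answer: 44928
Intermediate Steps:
a = 16 (a = 16 + 0 = 16)
(39*a)*72 = (39*16)*72 = 624*72 = 44928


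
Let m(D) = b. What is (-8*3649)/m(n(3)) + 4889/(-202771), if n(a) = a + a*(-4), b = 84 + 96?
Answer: -1480042763/9124695 ≈ -162.20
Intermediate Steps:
b = 180
n(a) = -3*a (n(a) = a - 4*a = -3*a)
m(D) = 180
(-8*3649)/m(n(3)) + 4889/(-202771) = -8*3649/180 + 4889/(-202771) = -29192*1/180 + 4889*(-1/202771) = -7298/45 - 4889/202771 = -1480042763/9124695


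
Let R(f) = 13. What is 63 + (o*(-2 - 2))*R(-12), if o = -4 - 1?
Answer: 323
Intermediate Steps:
o = -5
63 + (o*(-2 - 2))*R(-12) = 63 - 5*(-2 - 2)*13 = 63 - 5*(-4)*13 = 63 + 20*13 = 63 + 260 = 323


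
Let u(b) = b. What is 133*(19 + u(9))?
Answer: 3724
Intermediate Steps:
133*(19 + u(9)) = 133*(19 + 9) = 133*28 = 3724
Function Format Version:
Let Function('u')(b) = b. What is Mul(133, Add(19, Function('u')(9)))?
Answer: 3724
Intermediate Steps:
Mul(133, Add(19, Function('u')(9))) = Mul(133, Add(19, 9)) = Mul(133, 28) = 3724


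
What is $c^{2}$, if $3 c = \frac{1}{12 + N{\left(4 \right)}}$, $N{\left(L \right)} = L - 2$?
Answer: $\frac{1}{1764} \approx 0.00056689$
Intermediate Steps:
$N{\left(L \right)} = -2 + L$
$c = \frac{1}{42}$ ($c = \frac{1}{3 \left(12 + \left(-2 + 4\right)\right)} = \frac{1}{3 \left(12 + 2\right)} = \frac{1}{3 \cdot 14} = \frac{1}{3} \cdot \frac{1}{14} = \frac{1}{42} \approx 0.02381$)
$c^{2} = \left(\frac{1}{42}\right)^{2} = \frac{1}{1764}$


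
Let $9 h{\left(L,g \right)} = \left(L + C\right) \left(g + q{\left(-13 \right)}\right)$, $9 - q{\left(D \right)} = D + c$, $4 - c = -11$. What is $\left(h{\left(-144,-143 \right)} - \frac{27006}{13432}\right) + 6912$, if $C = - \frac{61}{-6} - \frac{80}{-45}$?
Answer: $\frac{4844553985}{543996} \approx 8905.5$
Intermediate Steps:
$c = 15$ ($c = 4 - -11 = 4 + 11 = 15$)
$q{\left(D \right)} = -6 - D$ ($q{\left(D \right)} = 9 - \left(D + 15\right) = 9 - \left(15 + D\right) = -6 - D$)
$C = \frac{215}{18}$ ($C = \left(-61\right) \left(- \frac{1}{6}\right) - - \frac{16}{9} = \frac{61}{6} + \frac{16}{9} = \frac{215}{18} \approx 11.944$)
$h{\left(L,g \right)} = \frac{\left(7 + g\right) \left(\frac{215}{18} + L\right)}{9}$ ($h{\left(L,g \right)} = \frac{\left(L + \frac{215}{18}\right) \left(g - -7\right)}{9} = \frac{\left(\frac{215}{18} + L\right) \left(g + \left(-6 + 13\right)\right)}{9} = \frac{\left(\frac{215}{18} + L\right) \left(g + 7\right)}{9} = \frac{\left(\frac{215}{18} + L\right) \left(7 + g\right)}{9} = \frac{\left(7 + g\right) \left(\frac{215}{18} + L\right)}{9}$)
$\left(h{\left(-144,-143 \right)} - \frac{27006}{13432}\right) + 6912 = \left(\left(\frac{1505}{162} + \frac{7}{9} \left(-144\right) + \frac{215}{162} \left(-143\right) + \frac{1}{9} \left(-144\right) \left(-143\right)\right) - \frac{27006}{13432}\right) + 6912 = \left(\left(\frac{1505}{162} - 112 - \frac{30745}{162} + 2288\right) - \frac{13503}{6716}\right) + 6912 = \left(\frac{161636}{81} - \frac{13503}{6716}\right) + 6912 = \frac{1084453633}{543996} + 6912 = \frac{4844553985}{543996}$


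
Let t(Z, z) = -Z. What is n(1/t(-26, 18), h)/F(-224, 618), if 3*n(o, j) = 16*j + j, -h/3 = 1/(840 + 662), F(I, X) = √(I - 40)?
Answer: 17*I*√66/198264 ≈ 0.00069659*I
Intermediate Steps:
F(I, X) = √(-40 + I)
h = -3/1502 (h = -3/(840 + 662) = -3/1502 ≈ -0.0019973)
n(o, j) = 17*j/3 (n(o, j) = (16*j + j)/3 = (17*j)/3 = 17*j/3)
n(1/t(-26, 18), h)/F(-224, 618) = ((17/3)*(-3/1502))/(√(-40 - 224)) = -17*(-I*√66/132)/1502 = -(-17)*I*√66/198264 = 17*I*√66/198264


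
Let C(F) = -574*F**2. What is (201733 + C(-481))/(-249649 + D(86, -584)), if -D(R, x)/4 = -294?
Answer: 132599481/248473 ≈ 533.66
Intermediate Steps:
D(R, x) = 1176 (D(R, x) = -4*(-294) = 1176)
(201733 + C(-481))/(-249649 + D(86, -584)) = (201733 - 574*(-481)**2)/(-249649 + 1176) = (201733 - 574*231361)/(-248473) = (201733 - 132801214)*(-1/248473) = -132599481*(-1/248473) = 132599481/248473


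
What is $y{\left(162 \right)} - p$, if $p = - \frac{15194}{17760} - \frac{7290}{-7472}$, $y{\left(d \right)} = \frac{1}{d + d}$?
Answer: $- \frac{13104497}{111967920} \approx -0.11704$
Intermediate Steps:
$y{\left(d \right)} = \frac{1}{2 d}$
$p = \frac{498151}{4146960}$ ($p = \left(-15194\right) \frac{1}{17760} - - \frac{3645}{3736} = - \frac{7597}{8880} + \frac{3645}{3736} = \frac{498151}{4146960} \approx 0.12012$)
$y{\left(162 \right)} - p = \frac{1}{2 \cdot 162} - \frac{498151}{4146960} = \frac{1}{2} \cdot \frac{1}{162} - \frac{498151}{4146960} = \frac{1}{324} - \frac{498151}{4146960} = - \frac{13104497}{111967920}$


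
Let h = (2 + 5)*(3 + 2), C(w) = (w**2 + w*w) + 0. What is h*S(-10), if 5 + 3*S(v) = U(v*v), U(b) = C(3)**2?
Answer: 11165/3 ≈ 3721.7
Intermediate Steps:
C(w) = 2*w**2 (C(w) = (w**2 + w**2) + 0 = 2*w**2 + 0 = 2*w**2)
h = 35 (h = 7*5 = 35)
U(b) = 324 (U(b) = (2*3**2)**2 = (2*9)**2 = 18**2 = 324)
S(v) = 319/3 (S(v) = -5/3 + (1/3)*324 = -5/3 + 108 = 319/3)
h*S(-10) = 35*(319/3) = 11165/3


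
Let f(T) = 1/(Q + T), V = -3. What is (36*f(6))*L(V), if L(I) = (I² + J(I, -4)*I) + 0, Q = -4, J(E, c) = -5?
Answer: 432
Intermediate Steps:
f(T) = 1/(-4 + T)
L(I) = I² - 5*I (L(I) = (I² - 5*I) + 0 = I² - 5*I)
(36*f(6))*L(V) = (36/(-4 + 6))*(-3*(-5 - 3)) = (36/2)*(-3*(-8)) = (36*(½))*24 = 18*24 = 432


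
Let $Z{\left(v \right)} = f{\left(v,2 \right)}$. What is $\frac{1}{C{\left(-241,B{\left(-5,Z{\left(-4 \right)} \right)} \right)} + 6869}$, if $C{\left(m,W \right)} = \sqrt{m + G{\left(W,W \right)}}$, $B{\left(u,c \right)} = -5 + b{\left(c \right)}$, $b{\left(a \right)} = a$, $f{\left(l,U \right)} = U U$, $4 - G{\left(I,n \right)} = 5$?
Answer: $\frac{6869}{47183403} - \frac{11 i \sqrt{2}}{47183403} \approx 0.00014558 - 3.297 \cdot 10^{-7} i$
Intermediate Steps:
$G{\left(I,n \right)} = -1$ ($G{\left(I,n \right)} = 4 - 5 = -1$)
$f{\left(l,U \right)} = U^{2}$
$Z{\left(v \right)} = 4$ ($Z{\left(v \right)} = 2^{2} = 4$)
$B{\left(u,c \right)} = -5 + c$
$C{\left(m,W \right)} = \sqrt{-1 + m}$ ($C{\left(m,W \right)} = \sqrt{m - 1} = \sqrt{-1 + m}$)
$\frac{1}{C{\left(-241,B{\left(-5,Z{\left(-4 \right)} \right)} \right)} + 6869} = \frac{1}{\sqrt{-1 - 241} + 6869} = \frac{1}{\sqrt{-242} + 6869} = \frac{1}{11 i \sqrt{2} + 6869} = \frac{1}{6869 + 11 i \sqrt{2}}$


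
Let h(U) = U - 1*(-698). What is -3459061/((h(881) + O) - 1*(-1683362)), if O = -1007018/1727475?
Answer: -5975441400975/2910692446957 ≈ -2.0529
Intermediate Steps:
h(U) = 698 + U (h(U) = U + 698 = 698 + U)
O = -1007018/1727475 (O = -1007018*1/1727475 = -1007018/1727475 ≈ -0.58294)
-3459061/((h(881) + O) - 1*(-1683362)) = -3459061/(((698 + 881) - 1007018/1727475) - 1*(-1683362)) = -3459061/((1579 - 1007018/1727475) + 1683362) = -3459061/(2726676007/1727475 + 1683362) = -3459061/2910692446957/1727475 = -3459061*1727475/2910692446957 = -5975441400975/2910692446957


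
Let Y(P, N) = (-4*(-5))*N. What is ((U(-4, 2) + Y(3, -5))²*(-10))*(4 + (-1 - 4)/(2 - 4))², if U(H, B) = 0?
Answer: -4225000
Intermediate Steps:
Y(P, N) = 20*N
((U(-4, 2) + Y(3, -5))²*(-10))*(4 + (-1 - 4)/(2 - 4))² = ((0 + 20*(-5))²*(-10))*(4 + (-1 - 4)/(2 - 4))² = ((0 - 100)²*(-10))*(4 - 5/(-2))² = ((-100)²*(-10))*(4 - 5*(-½))² = (10000*(-10))*(4 + 5/2)² = -100000*(13/2)² = -100000*169/4 = -4225000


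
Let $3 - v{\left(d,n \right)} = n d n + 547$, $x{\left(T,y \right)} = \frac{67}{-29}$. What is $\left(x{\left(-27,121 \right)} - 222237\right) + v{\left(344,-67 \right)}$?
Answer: $- \frac{51242980}{29} \approx -1.767 \cdot 10^{6}$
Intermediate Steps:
$x{\left(T,y \right)} = - \frac{67}{29}$ ($x{\left(T,y \right)} = 67 \left(- \frac{1}{29}\right) = - \frac{67}{29}$)
$v{\left(d,n \right)} = -544 - d n^{2}$ ($v{\left(d,n \right)} = 3 - \left(n d n + 547\right) = 3 - \left(d n n + 547\right) = 3 - \left(d n^{2} + 547\right) = 3 - \left(547 + d n^{2}\right) = -544 - d n^{2}$)
$\left(x{\left(-27,121 \right)} - 222237\right) + v{\left(344,-67 \right)} = \left(- \frac{67}{29} - 222237\right) - \left(544 + 344 \left(-67\right)^{2}\right) = - \frac{6444940}{29} - \left(544 + 344 \cdot 4489\right) = - \frac{6444940}{29} - 1544760 = - \frac{51242980}{29}$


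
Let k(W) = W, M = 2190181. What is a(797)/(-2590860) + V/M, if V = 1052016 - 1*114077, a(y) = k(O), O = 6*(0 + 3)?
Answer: 405004869047/945742057610 ≈ 0.42824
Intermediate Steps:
O = 18 (O = 6*3 = 18)
a(y) = 18
V = 937939 (V = 1052016 - 114077 = 937939)
a(797)/(-2590860) + V/M = 18/(-2590860) + 937939/2190181 = 18*(-1/2590860) + 937939*(1/2190181) = -3/431810 + 937939/2190181 = 405004869047/945742057610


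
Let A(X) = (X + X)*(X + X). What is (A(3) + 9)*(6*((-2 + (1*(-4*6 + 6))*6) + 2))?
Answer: -29160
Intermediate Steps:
A(X) = 4*X**2 (A(X) = (2*X)*(2*X) = 4*X**2)
(A(3) + 9)*(6*((-2 + (1*(-4*6 + 6))*6) + 2)) = (4*3**2 + 9)*(6*((-2 + (1*(-4*6 + 6))*6) + 2)) = (4*9 + 9)*(6*((-2 + (1*(-24 + 6))*6) + 2)) = (36 + 9)*(6*((-2 + (1*(-18))*6) + 2)) = 45*(6*((-2 - 18*6) + 2)) = 45*(6*((-2 - 108) + 2)) = 45*(6*(-110 + 2)) = 45*(6*(-108)) = 45*(-648) = -29160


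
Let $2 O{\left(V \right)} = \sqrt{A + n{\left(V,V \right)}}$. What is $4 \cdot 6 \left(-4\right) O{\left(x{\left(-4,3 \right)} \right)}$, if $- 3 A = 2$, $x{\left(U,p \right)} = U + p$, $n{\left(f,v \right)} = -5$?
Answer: $- 16 i \sqrt{51} \approx - 114.26 i$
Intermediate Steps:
$A = - \frac{2}{3}$ ($A = \left(- \frac{1}{3}\right) 2 = - \frac{2}{3} \approx -0.66667$)
$O{\left(V \right)} = \frac{i \sqrt{51}}{6}$ ($O{\left(V \right)} = \frac{\sqrt{- \frac{2}{3} - 5}}{2} = \frac{\sqrt{- \frac{17}{3}}}{2} = \frac{\frac{1}{3} i \sqrt{51}}{2} = \frac{i \sqrt{51}}{6}$)
$4 \cdot 6 \left(-4\right) O{\left(x{\left(-4,3 \right)} \right)} = 4 \cdot 6 \left(-4\right) \frac{i \sqrt{51}}{6} = 24 \left(-4\right) \frac{i \sqrt{51}}{6} = - 96 \frac{i \sqrt{51}}{6} = - 16 i \sqrt{51}$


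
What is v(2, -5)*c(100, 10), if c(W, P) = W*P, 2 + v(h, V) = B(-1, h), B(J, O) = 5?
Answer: 3000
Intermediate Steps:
v(h, V) = 3 (v(h, V) = -2 + 5 = 3)
c(W, P) = P*W
v(2, -5)*c(100, 10) = 3*(10*100) = 3*1000 = 3000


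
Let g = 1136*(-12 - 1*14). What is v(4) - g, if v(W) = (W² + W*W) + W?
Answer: 29572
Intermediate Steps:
v(W) = W + 2*W² (v(W) = (W² + W²) + W = 2*W² + W = W + 2*W²)
g = -29536 (g = 1136*(-12 - 14) = 1136*(-26) = -29536)
v(4) - g = 4*(1 + 2*4) - 1*(-29536) = 4*(1 + 8) + 29536 = 4*9 + 29536 = 36 + 29536 = 29572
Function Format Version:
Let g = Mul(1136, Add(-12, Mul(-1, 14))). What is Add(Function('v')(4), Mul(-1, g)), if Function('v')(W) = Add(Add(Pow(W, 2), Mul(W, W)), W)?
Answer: 29572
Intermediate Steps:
Function('v')(W) = Add(W, Mul(2, Pow(W, 2))) (Function('v')(W) = Add(Add(Pow(W, 2), Pow(W, 2)), W) = Add(Mul(2, Pow(W, 2)), W) = Add(W, Mul(2, Pow(W, 2))))
g = -29536 (g = Mul(1136, Add(-12, -14)) = Mul(1136, -26) = -29536)
Add(Function('v')(4), Mul(-1, g)) = Add(Mul(4, Add(1, Mul(2, 4))), Mul(-1, -29536)) = Add(Mul(4, Add(1, 8)), 29536) = Add(Mul(4, 9), 29536) = Add(36, 29536) = 29572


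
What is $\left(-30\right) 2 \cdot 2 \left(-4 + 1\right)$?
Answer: $360$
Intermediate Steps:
$\left(-30\right) 2 \cdot 2 \left(-4 + 1\right) = - 60 \cdot 2 \left(-3\right) = \left(-60\right) \left(-6\right) = 360$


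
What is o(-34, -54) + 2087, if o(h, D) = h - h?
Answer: 2087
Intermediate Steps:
o(h, D) = 0
o(-34, -54) + 2087 = 0 + 2087 = 2087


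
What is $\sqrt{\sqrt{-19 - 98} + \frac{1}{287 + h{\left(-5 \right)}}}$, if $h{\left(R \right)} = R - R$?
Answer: $\frac{\sqrt{287 + 247107 i \sqrt{13}}}{287} \approx 2.326 + 2.3252 i$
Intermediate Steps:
$h{\left(R \right)} = 0$
$\sqrt{\sqrt{-19 - 98} + \frac{1}{287 + h{\left(-5 \right)}}} = \sqrt{\sqrt{-19 - 98} + \frac{1}{287 + 0}} = \sqrt{\sqrt{-117} + \frac{1}{287}} = \sqrt{3 i \sqrt{13} + \frac{1}{287}} = \sqrt{\frac{1}{287} + 3 i \sqrt{13}}$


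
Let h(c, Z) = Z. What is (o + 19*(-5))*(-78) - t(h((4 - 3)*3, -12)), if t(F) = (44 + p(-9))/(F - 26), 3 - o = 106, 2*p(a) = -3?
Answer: 1173829/76 ≈ 15445.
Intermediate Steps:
p(a) = -3/2 (p(a) = (½)*(-3) = -3/2)
o = -103 (o = 3 - 1*106 = 3 - 106 = -103)
t(F) = 85/(2*(-26 + F)) (t(F) = (44 - 3/2)/(F - 26) = 85/(2*(-26 + F)))
(o + 19*(-5))*(-78) - t(h((4 - 3)*3, -12)) = (-103 + 19*(-5))*(-78) - 85/(2*(-26 - 12)) = (-103 - 95)*(-78) - 85/(2*(-38)) = -198*(-78) - 85*(-1)/(2*38) = 15444 - 1*(-85/76) = 15444 + 85/76 = 1173829/76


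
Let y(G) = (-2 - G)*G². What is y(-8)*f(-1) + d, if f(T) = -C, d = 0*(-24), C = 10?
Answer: -3840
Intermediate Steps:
d = 0
y(G) = G²*(-2 - G)
f(T) = -10 (f(T) = -1*10 = -10)
y(-8)*f(-1) + d = ((-8)²*(-2 - 1*(-8)))*(-10) + 0 = (64*(-2 + 8))*(-10) + 0 = (64*6)*(-10) + 0 = 384*(-10) + 0 = -3840 + 0 = -3840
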